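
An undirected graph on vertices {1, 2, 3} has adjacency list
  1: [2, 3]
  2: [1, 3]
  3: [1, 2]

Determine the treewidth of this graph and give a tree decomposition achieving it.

Treewidth 2.
Bags: B1 = {1, 2, 3}
Tree: (single bag)

With just one bag of size 3, the width is 3 − 1 = 2, so tw(G) ≤ 2. Conversely, {1, 2, 3} is a clique of size 3, and the vertices of any clique must share a bag in every tree decomposition; so some bag has ≥ 3 vertices and tw(G) ≥ 2. Hence tw(G) = 2 exactly.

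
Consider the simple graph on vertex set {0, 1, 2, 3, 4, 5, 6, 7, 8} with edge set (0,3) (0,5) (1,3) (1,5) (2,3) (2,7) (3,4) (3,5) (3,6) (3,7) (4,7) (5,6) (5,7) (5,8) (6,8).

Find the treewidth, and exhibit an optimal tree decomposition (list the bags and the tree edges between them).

Treewidth 2.
One such decomposition:
Bags: B1 = {3, 4, 7}  B2 = {2, 3, 7}  B3 = {3, 5, 7}  B4 = {3, 5, 6}  B5 = {0, 3, 5}  B6 = {5, 6, 8}  B7 = {1, 3, 5}
Tree: B1–B2, B1–B3, B3–B4, B3–B5, B4–B6, B5–B7

Each bag holds 3 vertices, so the decomposition has width 2, which upper-bounds the treewidth. Conversely, {5, 6, 8} is a clique of size 3, and the vertices of any clique must share a bag in every tree decomposition; so some bag has ≥ 3 vertices and tw(G) ≥ 2. Combining the bounds, tw(G) = 2.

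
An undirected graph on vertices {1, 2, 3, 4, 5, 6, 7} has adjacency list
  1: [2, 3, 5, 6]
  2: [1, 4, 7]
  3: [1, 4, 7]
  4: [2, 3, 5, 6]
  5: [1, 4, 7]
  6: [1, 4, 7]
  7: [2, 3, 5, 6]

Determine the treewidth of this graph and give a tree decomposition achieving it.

Treewidth 3.
One such decomposition:
Bags: B1 = {1, 3, 4, 7}  B2 = {1, 2, 4, 7}  B3 = {1, 4, 5, 7}  B4 = {1, 4, 6, 7}
Tree: B1–B2, B2–B3, B3–B4

The largest bag has 4 vertices, giving width 3; this decomposition certifies tw(G) ≤ 3. For the lower bound: the 4 vertex sets {3,4}, {1,2}, {7}, {5} are disjoint, each induces a connected subgraph, and every pair is joined by at least one edge of G. Contracting each set to a single vertex therefore yields K_{4} as a minor, and since treewidth is minor-monotone, tw(G) ≥ tw(K_{4}) = 3. Hence tw(G) = 3 exactly.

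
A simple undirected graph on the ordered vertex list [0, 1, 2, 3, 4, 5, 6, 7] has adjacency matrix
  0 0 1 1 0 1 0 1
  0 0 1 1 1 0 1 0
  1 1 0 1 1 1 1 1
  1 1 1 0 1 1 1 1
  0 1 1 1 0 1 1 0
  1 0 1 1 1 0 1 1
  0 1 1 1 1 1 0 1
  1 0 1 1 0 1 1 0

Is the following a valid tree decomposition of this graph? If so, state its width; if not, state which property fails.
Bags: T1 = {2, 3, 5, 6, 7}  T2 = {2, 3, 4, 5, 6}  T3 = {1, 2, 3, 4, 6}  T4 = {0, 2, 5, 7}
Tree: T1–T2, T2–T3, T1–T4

No — edge (3,0) lies in no bag.

A tree decomposition must satisfy three properties: every vertex lies in some bag; for every edge, both endpoints lie together in some bag; and for every vertex, the bags containing it form a connected subtree. Here edge (3,0) lies in no bag, so the decomposition is invalid.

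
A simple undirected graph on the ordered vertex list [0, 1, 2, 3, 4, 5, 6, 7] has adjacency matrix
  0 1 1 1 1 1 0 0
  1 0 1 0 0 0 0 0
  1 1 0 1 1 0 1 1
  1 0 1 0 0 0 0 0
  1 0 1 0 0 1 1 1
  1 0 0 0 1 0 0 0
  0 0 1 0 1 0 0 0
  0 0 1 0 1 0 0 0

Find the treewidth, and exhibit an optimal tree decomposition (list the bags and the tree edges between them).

Each bag holds 3 vertices, so the decomposition has width 2, which upper-bounds the treewidth. For the lower bound, the 3 vertices {0, 1, 2} are pairwise adjacent, and any tree decomposition puts a clique entirely inside one bag — forcing width ≥ 2. Therefore the treewidth is 2.

Treewidth 2.
One such decomposition:
Bags: B1 = {2, 4, 7}  B2 = {0, 2, 4}  B3 = {0, 2, 3}  B4 = {2, 4, 6}  B5 = {0, 1, 2}  B6 = {0, 4, 5}
Tree: B1–B2, B2–B3, B2–B4, B3–B5, B2–B6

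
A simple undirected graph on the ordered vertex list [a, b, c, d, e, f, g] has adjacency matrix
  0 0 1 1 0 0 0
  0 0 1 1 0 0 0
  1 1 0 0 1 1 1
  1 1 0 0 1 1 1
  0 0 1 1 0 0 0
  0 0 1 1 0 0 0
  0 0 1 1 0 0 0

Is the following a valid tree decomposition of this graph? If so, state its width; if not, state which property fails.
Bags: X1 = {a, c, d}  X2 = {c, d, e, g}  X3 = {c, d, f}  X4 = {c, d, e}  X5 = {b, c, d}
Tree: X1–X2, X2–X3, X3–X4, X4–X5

A tree decomposition must satisfy three properties: every vertex lies in some bag; for every edge, both endpoints lie together in some bag; and for every vertex, the bags containing it form a connected subtree. Here bags containing vertex e are not connected in the tree, so the decomposition is invalid.

No — bags containing vertex e are not connected in the tree.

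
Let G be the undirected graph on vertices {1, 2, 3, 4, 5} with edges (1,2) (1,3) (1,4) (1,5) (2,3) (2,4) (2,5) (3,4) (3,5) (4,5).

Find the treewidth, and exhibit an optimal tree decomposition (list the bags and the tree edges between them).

A single bag containing all 5 vertices is trivially a valid decomposition of width 4. For the lower bound, the 5 vertices {1, 2, 3, 4, 5} are pairwise adjacent, and any tree decomposition puts a clique entirely inside one bag — forcing width ≥ 4. Therefore the treewidth is 4.

Treewidth 4.
Bags: B1 = {1, 2, 3, 4, 5}
Tree: (single bag)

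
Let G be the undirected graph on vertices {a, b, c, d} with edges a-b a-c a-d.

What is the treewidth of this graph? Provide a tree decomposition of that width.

Treewidth 1.
One optimal decomposition is:
Bags: B1 = {a, d}  B2 = {a, b}  B3 = {a, c}
Tree: B1–B2, B2–B3

Every bag has size at most 2, so the width is 2 − 1 = 1 and tw(G) ≤ 1. Any graph with an edge has treewidth ≥ 1, and G has the edge a–d. Hence tw(G) = 1 exactly.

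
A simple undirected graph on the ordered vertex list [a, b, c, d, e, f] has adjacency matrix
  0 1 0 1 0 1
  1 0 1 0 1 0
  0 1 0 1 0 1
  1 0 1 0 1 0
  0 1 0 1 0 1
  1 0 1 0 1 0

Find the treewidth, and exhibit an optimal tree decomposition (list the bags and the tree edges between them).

The largest bag has 4 vertices, giving width 3; this decomposition certifies tw(G) ≤ 3. For the lower bound: the 4 vertex sets {a,f}, {b,c}, {d}, {e} are disjoint, each induces a connected subgraph, and every pair is joined by at least one edge of G. Contracting each set to a single vertex therefore yields K_{4} as a minor, and since treewidth is minor-monotone, tw(G) ≥ tw(K_{4}) = 3. Combining the bounds, tw(G) = 3.

Treewidth 3.
Bags: B1 = {a, b, d, f}  B2 = {b, c, d, f}  B3 = {b, d, e, f}
Tree: B1–B2, B2–B3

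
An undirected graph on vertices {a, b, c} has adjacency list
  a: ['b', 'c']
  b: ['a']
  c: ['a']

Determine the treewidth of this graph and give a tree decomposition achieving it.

Treewidth 1.
One such decomposition:
Bags: B1 = {a, b}  B2 = {a, c}
Tree: B1–B2

The largest bag has 2 vertices, giving width 1; this decomposition certifies tw(G) ≤ 1. Any graph with an edge has treewidth ≥ 1, and G has the edge a–b. Hence tw(G) = 1 exactly.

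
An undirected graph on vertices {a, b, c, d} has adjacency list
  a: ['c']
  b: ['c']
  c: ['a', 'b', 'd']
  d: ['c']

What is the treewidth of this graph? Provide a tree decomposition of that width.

Treewidth 1.
Bags: B1 = {b, c}  B2 = {a, c}  B3 = {c, d}
Tree: B1–B2, B1–B3

Every bag has size at most 2, so the width is 2 − 1 = 1 and tw(G) ≤ 1. G has an edge, so its treewidth is at least 1. Hence tw(G) = 1 exactly.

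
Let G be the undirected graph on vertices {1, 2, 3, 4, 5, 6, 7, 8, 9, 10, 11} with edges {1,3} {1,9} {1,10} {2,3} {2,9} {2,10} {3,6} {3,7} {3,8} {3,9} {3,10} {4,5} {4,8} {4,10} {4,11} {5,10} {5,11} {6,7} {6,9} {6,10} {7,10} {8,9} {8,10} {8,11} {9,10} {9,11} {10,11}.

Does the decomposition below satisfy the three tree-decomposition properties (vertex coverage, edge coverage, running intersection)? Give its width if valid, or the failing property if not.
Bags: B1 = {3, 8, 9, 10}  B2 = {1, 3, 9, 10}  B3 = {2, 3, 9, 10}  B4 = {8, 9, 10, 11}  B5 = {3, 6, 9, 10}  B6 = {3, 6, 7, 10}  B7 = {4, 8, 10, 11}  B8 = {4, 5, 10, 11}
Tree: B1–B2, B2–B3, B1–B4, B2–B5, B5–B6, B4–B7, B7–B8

Checking the three conditions: (i) the bags cover all of {1, 2, 3, 4, 5, 6, 7, 8, 9, 10, 11}; (ii) for each edge, some bag contains both endpoints; (iii) the bags containing any fixed vertex form a subtree. All hold, so the decomposition is valid with width 4 − 1 = 3.

Yes; width 3.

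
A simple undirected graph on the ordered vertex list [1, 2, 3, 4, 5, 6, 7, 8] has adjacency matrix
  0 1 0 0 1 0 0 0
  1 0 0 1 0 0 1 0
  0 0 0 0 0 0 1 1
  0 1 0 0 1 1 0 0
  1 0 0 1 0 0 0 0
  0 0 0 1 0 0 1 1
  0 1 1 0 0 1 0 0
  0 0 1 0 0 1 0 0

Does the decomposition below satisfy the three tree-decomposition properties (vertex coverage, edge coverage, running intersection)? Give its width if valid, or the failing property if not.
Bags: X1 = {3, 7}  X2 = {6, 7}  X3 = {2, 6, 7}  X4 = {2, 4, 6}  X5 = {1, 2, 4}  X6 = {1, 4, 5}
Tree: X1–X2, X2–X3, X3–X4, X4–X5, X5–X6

A tree decomposition must satisfy three properties: every vertex lies in some bag; for every edge, both endpoints lie together in some bag; and for every vertex, the bags containing it form a connected subtree. Here vertex 8 appears in no bag, so the decomposition is invalid.

No — vertex 8 appears in no bag.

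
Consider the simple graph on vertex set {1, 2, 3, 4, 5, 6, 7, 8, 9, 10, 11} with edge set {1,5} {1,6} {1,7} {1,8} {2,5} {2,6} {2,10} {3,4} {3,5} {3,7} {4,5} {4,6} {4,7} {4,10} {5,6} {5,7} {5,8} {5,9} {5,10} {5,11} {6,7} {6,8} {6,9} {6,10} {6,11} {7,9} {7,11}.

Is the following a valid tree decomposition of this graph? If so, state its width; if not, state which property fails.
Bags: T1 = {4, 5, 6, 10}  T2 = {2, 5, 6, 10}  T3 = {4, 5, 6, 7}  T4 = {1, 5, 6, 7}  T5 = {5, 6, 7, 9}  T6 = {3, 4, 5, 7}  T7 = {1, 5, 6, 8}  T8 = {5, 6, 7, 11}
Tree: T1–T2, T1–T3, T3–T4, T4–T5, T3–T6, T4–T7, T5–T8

Yes; width 3.

Vertex coverage: the bags together contain {1, 2, 3, 4, 5, 6, 7, 8, 9, 10, 11}, the full vertex set. Edge coverage: each edge of G has both endpoints in at least one bag. Running intersection: for every vertex, the bags containing it form a connected subtree. All three properties hold, so this is a valid tree decomposition of width max|bag| − 1 = 3, and hence tw(G) ≤ 3.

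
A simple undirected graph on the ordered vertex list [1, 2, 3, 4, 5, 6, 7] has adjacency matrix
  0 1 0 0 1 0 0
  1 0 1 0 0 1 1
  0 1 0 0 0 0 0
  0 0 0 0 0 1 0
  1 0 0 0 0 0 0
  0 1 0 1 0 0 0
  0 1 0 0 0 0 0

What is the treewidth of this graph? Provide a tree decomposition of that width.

Each bag holds 2 vertices, so the decomposition has width 1, which upper-bounds the treewidth. Any graph with an edge has treewidth ≥ 1, and G has the edge 2–1. The upper and lower bounds meet at 1, so that is the treewidth.

Treewidth 1.
One such decomposition:
Bags: B1 = {1, 2}  B2 = {2, 7}  B3 = {2, 6}  B4 = {1, 5}  B5 = {4, 6}  B6 = {2, 3}
Tree: B1–B2, B2–B3, B1–B4, B3–B5, B3–B6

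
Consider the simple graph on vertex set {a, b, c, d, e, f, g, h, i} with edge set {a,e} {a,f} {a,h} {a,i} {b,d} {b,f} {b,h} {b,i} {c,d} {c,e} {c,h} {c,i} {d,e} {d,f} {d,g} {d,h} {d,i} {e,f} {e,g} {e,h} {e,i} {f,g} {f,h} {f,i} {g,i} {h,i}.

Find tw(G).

A width-4 tree decomposition is:
Bags: B1 = {b, d, f, h, i}  B2 = {d, e, f, h, i}  B3 = {d, e, f, g, i}  B4 = {a, e, f, h, i}  B5 = {c, d, e, h, i}
Tree: B1–B2, B2–B3, B2–B4, B2–B5
Every bag has size at most 5, so the width is 5 − 1 = 4 and tw(G) ≤ 4. Conversely, {c, d, e, h, i} is a clique of size 5, and the vertices of any clique must share a bag in every tree decomposition; so some bag has ≥ 5 vertices and tw(G) ≥ 4. Combining the bounds, tw(G) = 4.

4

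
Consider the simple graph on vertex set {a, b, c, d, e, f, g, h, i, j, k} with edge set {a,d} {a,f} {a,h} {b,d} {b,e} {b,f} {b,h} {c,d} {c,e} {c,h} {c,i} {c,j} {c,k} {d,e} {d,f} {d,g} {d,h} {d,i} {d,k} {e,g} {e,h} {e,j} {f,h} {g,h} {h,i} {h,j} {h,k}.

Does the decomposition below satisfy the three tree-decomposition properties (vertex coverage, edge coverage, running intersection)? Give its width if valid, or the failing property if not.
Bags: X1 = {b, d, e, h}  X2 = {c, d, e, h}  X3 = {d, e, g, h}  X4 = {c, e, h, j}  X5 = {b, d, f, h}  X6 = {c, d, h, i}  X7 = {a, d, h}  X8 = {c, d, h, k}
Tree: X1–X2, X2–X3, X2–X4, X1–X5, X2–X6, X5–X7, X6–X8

A tree decomposition must satisfy three properties: every vertex lies in some bag; for every edge, both endpoints lie together in some bag; and for every vertex, the bags containing it form a connected subtree. Here edge (f,a) lies in no bag, so the decomposition is invalid.

No — edge (f,a) lies in no bag.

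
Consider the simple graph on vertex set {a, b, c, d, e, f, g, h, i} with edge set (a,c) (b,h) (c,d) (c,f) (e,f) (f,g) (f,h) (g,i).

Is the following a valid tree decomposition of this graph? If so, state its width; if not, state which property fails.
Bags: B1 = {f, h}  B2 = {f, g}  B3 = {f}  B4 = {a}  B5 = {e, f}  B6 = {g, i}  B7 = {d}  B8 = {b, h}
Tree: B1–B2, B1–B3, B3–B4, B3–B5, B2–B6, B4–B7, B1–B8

No — vertex c appears in no bag.

A tree decomposition must satisfy three properties: every vertex lies in some bag; for every edge, both endpoints lie together in some bag; and for every vertex, the bags containing it form a connected subtree. Here vertex c appears in no bag, so the decomposition is invalid.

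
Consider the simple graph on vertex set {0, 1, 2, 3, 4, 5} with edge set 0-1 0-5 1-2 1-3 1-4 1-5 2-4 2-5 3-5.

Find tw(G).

A width-2 tree decomposition is:
Bags: B1 = {1, 2, 5}  B2 = {1, 3, 5}  B3 = {1, 2, 4}  B4 = {0, 1, 5}
Tree: B1–B2, B1–B3, B1–B4
Every bag has size at most 3, so the width is 3 − 1 = 2 and tw(G) ≤ 2. For the lower bound, the 3 vertices {1, 2, 4} are pairwise adjacent, and any tree decomposition puts a clique entirely inside one bag — forcing width ≥ 2. Combining the bounds, tw(G) = 2.

2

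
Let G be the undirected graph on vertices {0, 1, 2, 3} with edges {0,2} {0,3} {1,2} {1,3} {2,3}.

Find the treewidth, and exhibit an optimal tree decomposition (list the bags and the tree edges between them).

Treewidth 2.
Bags: B1 = {1, 2, 3}  B2 = {0, 2, 3}
Tree: B1–B2

The largest bag has 3 vertices, giving width 2; this decomposition certifies tw(G) ≤ 2. On the other hand G contains the 3-clique {0, 2, 3}. A clique must lie in a single bag of any decomposition, so no decomposition can have width below 2. Therefore the treewidth is 2.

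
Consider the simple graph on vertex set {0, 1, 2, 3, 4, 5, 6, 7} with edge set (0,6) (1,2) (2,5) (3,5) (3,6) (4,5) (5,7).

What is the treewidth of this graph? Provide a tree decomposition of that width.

Each bag holds 2 vertices, so the decomposition has width 1, which upper-bounds the treewidth. Any graph with an edge has treewidth ≥ 1, and G has the edge 5–2. Hence tw(G) = 1 exactly.

Treewidth 1.
One optimal decomposition is:
Bags: B1 = {2, 5}  B2 = {5, 7}  B3 = {3, 5}  B4 = {1, 2}  B5 = {4, 5}  B6 = {3, 6}  B7 = {0, 6}
Tree: B1–B2, B2–B3, B1–B4, B3–B5, B3–B6, B6–B7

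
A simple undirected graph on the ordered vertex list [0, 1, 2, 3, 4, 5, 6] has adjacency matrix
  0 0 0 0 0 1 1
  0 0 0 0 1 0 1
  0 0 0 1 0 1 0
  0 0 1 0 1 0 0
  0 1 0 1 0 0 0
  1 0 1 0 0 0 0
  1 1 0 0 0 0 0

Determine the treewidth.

A width-2 tree decomposition is:
Bags: B1 = {0, 1, 6}  B2 = {0, 1, 4}  B3 = {0, 3, 4}  B4 = {0, 2, 3}  B5 = {0, 2, 5}
Tree: B1–B2, B2–B3, B3–B4, B4–B5
The largest bag has 3 vertices, giving width 2; this decomposition certifies tw(G) ≤ 2. Since 0–6–1–4–3–2–5–0 is a cycle in G, G is not acyclic. Forests are exactly the graphs of treewidth ≤ 1, so tw(G) ≥ 2. Hence tw(G) = 2 exactly.

2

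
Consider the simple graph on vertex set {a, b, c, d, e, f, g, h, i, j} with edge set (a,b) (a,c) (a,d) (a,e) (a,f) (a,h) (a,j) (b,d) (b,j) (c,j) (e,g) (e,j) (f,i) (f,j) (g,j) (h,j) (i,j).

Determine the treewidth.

A width-2 tree decomposition is:
Bags: B1 = {a, h, j}  B2 = {a, b, j}  B3 = {a, b, d}  B4 = {a, f, j}  B5 = {a, e, j}  B6 = {e, g, j}  B7 = {f, i, j}  B8 = {a, c, j}
Tree: B1–B2, B2–B3, B1–B4, B2–B5, B5–B6, B4–B7, B4–B8
Every bag has size at most 3, so the width is 3 − 1 = 2 and tw(G) ≤ 2. On the other hand G contains the 3-clique {a, b, d}. A clique must lie in a single bag of any decomposition, so no decomposition can have width below 2. Combining the bounds, tw(G) = 2.

2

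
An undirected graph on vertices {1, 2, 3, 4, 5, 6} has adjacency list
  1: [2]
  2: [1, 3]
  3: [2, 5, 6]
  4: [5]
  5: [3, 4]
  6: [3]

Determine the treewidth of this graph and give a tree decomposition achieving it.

Every bag has size at most 2, so the width is 2 − 1 = 1 and tw(G) ≤ 1. Any graph with an edge has treewidth ≥ 1, and G has the edge 5–3. Combining the bounds, tw(G) = 1.

Treewidth 1.
One such decomposition:
Bags: B1 = {3, 5}  B2 = {2, 3}  B3 = {4, 5}  B4 = {3, 6}  B5 = {1, 2}
Tree: B1–B2, B1–B3, B2–B4, B2–B5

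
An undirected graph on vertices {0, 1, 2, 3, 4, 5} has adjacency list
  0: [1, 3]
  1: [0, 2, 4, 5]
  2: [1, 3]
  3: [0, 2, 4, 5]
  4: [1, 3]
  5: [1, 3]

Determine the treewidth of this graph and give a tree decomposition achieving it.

Each bag holds 3 vertices, so the decomposition has width 2, which upper-bounds the treewidth. Since 2–3–4–1–2 is a cycle in G, G is not acyclic. Forests are exactly the graphs of treewidth ≤ 1, so tw(G) ≥ 2. The upper and lower bounds meet at 2, so that is the treewidth.

Treewidth 2.
Bags: B1 = {1, 2, 3}  B2 = {1, 3, 4}  B3 = {0, 1, 3}  B4 = {1, 3, 5}
Tree: B1–B2, B2–B3, B3–B4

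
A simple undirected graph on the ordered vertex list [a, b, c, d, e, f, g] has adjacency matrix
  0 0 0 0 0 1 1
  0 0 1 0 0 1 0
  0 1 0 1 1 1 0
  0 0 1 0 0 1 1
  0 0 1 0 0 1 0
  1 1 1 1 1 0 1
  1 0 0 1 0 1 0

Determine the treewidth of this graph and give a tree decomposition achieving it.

Each bag holds 3 vertices, so the decomposition has width 2, which upper-bounds the treewidth. Conversely, {d, f, g} is a clique of size 3, and the vertices of any clique must share a bag in every tree decomposition; so some bag has ≥ 3 vertices and tw(G) ≥ 2. Therefore the treewidth is 2.

Treewidth 2.
Bags: B1 = {c, d, f}  B2 = {d, f, g}  B3 = {a, f, g}  B4 = {b, c, f}  B5 = {c, e, f}
Tree: B1–B2, B2–B3, B1–B4, B4–B5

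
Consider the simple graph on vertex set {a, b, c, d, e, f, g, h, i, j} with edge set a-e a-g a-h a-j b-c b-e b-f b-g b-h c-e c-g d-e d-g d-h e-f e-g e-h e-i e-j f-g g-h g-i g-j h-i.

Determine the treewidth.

3

A width-3 tree decomposition is:
Bags: B1 = {b, e, g, h}  B2 = {a, e, g, h}  B3 = {e, g, h, i}  B4 = {b, c, e, g}  B5 = {a, e, g, j}  B6 = {d, e, g, h}  B7 = {b, e, f, g}
Tree: B1–B2, B2–B3, B1–B4, B2–B5, B2–B6, B1–B7
Each bag holds 4 vertices, so the decomposition has width 3, which upper-bounds the treewidth. Conversely, {a, e, g, j} is a clique of size 4, and the vertices of any clique must share a bag in every tree decomposition; so some bag has ≥ 4 vertices and tw(G) ≥ 3. Hence tw(G) = 3 exactly.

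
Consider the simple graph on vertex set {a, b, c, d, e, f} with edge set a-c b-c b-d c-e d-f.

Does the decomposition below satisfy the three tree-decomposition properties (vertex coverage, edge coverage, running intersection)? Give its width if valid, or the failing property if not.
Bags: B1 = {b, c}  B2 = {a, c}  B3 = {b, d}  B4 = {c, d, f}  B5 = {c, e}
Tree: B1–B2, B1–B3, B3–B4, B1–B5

No — bags containing vertex c are not connected in the tree.

A tree decomposition must satisfy three properties: every vertex lies in some bag; for every edge, both endpoints lie together in some bag; and for every vertex, the bags containing it form a connected subtree. Here bags containing vertex c are not connected in the tree, so the decomposition is invalid.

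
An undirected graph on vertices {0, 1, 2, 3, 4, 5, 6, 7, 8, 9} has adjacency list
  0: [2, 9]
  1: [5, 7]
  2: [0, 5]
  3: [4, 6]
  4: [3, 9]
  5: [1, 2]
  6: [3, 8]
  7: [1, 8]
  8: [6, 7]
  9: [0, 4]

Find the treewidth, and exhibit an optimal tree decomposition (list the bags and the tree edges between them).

Treewidth 2.
Bags: B1 = {1, 5, 7}  B2 = {5, 7, 8}  B3 = {5, 6, 8}  B4 = {3, 5, 6}  B5 = {3, 4, 5}  B6 = {4, 5, 9}  B7 = {0, 5, 9}  B8 = {0, 2, 5}
Tree: B1–B2, B2–B3, B3–B4, B4–B5, B5–B6, B6–B7, B7–B8

Each bag holds 3 vertices, so the decomposition has width 2, which upper-bounds the treewidth. Since 5–1–7–8–6–3–4–9–0–2–5 is a cycle in G, G is not acyclic. Forests are exactly the graphs of treewidth ≤ 1, so tw(G) ≥ 2. Combining the bounds, tw(G) = 2.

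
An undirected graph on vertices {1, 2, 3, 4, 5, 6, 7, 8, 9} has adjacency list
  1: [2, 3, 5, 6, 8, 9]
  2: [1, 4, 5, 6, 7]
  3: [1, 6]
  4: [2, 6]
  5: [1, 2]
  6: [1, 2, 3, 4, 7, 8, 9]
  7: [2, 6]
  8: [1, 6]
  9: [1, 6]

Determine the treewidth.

2

A width-2 tree decomposition is:
Bags: B1 = {1, 2, 6}  B2 = {2, 6, 7}  B3 = {2, 4, 6}  B4 = {1, 3, 6}  B5 = {1, 6, 8}  B6 = {1, 6, 9}  B7 = {1, 2, 5}
Tree: B1–B2, B1–B3, B1–B4, B1–B5, B1–B6, B1–B7
Each bag holds 3 vertices, so the decomposition has width 2, which upper-bounds the treewidth. On the other hand G contains the 3-clique {1, 2, 5}. A clique must lie in a single bag of any decomposition, so no decomposition can have width below 2. Combining the bounds, tw(G) = 2.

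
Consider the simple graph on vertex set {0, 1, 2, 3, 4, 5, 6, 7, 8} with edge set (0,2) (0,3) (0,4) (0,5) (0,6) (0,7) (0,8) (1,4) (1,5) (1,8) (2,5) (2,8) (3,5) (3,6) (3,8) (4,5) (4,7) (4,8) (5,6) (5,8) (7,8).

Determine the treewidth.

A width-3 tree decomposition is:
Bags: B1 = {0, 3, 5, 6}  B2 = {0, 3, 5, 8}  B3 = {0, 4, 5, 8}  B4 = {0, 4, 7, 8}  B5 = {1, 4, 5, 8}  B6 = {0, 2, 5, 8}
Tree: B1–B2, B2–B3, B3–B4, B3–B5, B2–B6
Every bag has size at most 4, so the width is 4 − 1 = 3 and tw(G) ≤ 3. Conversely, {0, 2, 5, 8} is a clique of size 4, and the vertices of any clique must share a bag in every tree decomposition; so some bag has ≥ 4 vertices and tw(G) ≥ 3. Combining the bounds, tw(G) = 3.

3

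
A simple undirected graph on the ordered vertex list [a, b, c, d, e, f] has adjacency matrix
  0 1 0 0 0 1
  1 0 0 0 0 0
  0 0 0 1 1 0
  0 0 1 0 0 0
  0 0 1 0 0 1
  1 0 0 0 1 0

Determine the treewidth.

1

A width-1 tree decomposition is:
Bags: B1 = {c, d}  B2 = {c, e}  B3 = {e, f}  B4 = {a, f}  B5 = {a, b}
Tree: B1–B2, B2–B3, B3–B4, B4–B5
Every bag has size at most 2, so the width is 2 − 1 = 1 and tw(G) ≤ 1. Since G has at least one edge (e.g. d–c), it is not an edgeless graph, so tw(G) ≥ 1. Hence tw(G) = 1 exactly.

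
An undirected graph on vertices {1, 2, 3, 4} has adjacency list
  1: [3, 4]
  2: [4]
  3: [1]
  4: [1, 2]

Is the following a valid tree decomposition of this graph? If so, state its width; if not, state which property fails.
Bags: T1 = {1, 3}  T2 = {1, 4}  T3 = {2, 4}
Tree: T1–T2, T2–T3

Yes; width 1.

Checking the three conditions: (i) the bags cover all of {1, 2, 3, 4}; (ii) for each edge, some bag contains both endpoints; (iii) the bags containing any fixed vertex form a subtree. All hold, so the decomposition is valid with width 2 − 1 = 1.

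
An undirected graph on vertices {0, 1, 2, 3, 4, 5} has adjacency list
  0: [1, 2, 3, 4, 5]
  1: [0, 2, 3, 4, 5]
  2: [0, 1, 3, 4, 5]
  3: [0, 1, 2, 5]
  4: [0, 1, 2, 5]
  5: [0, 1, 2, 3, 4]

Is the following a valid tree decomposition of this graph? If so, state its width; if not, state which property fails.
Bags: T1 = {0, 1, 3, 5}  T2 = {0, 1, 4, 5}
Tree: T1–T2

A tree decomposition must satisfy three properties: every vertex lies in some bag; for every edge, both endpoints lie together in some bag; and for every vertex, the bags containing it form a connected subtree. Here vertex 2 appears in no bag, so the decomposition is invalid.

No — vertex 2 appears in no bag.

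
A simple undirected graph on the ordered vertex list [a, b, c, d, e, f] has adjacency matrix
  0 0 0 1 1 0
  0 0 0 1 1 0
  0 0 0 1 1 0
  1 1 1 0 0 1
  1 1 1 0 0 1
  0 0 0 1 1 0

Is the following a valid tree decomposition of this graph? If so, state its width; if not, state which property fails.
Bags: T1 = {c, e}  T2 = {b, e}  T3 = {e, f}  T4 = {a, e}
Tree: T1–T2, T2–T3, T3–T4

A tree decomposition must satisfy three properties: every vertex lies in some bag; for every edge, both endpoints lie together in some bag; and for every vertex, the bags containing it form a connected subtree. Here vertex d appears in no bag, so the decomposition is invalid.

No — vertex d appears in no bag.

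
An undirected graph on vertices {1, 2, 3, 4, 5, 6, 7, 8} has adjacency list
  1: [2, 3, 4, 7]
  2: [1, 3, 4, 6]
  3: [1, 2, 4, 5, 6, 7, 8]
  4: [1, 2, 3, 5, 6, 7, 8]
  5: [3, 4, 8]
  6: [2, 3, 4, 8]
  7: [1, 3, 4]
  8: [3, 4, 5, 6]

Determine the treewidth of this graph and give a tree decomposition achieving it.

Treewidth 3.
One optimal decomposition is:
Bags: B1 = {3, 4, 6, 8}  B2 = {3, 4, 5, 8}  B3 = {2, 3, 4, 6}  B4 = {1, 2, 3, 4}  B5 = {1, 3, 4, 7}
Tree: B1–B2, B1–B3, B3–B4, B4–B5

Each bag holds 4 vertices, so the decomposition has width 3, which upper-bounds the treewidth. On the other hand G contains the 4-clique {3, 4, 5, 8}. A clique must lie in a single bag of any decomposition, so no decomposition can have width below 3. Combining the bounds, tw(G) = 3.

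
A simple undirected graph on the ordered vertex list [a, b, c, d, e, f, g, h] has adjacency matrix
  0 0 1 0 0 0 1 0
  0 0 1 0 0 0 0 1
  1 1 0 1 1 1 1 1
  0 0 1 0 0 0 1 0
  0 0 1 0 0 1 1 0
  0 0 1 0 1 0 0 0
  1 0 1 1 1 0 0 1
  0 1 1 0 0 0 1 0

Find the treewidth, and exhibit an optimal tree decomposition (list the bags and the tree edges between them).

Every bag has size at most 3, so the width is 3 − 1 = 2 and tw(G) ≤ 2. Conversely, {c, d, g} is a clique of size 3, and the vertices of any clique must share a bag in every tree decomposition; so some bag has ≥ 3 vertices and tw(G) ≥ 2. The upper and lower bounds meet at 2, so that is the treewidth.

Treewidth 2.
One optimal decomposition is:
Bags: B1 = {c, e, g}  B2 = {c, d, g}  B3 = {c, g, h}  B4 = {c, e, f}  B5 = {b, c, h}  B6 = {a, c, g}
Tree: B1–B2, B1–B3, B1–B4, B3–B5, B3–B6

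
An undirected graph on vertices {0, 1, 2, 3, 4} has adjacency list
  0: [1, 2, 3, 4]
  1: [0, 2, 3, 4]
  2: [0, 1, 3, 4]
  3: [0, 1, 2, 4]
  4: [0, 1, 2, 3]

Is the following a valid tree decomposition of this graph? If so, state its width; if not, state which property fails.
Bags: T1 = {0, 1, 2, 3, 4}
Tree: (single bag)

Vertex coverage: the bags together contain {0, 1, 2, 3, 4}, the full vertex set. Edge coverage: each edge of G has both endpoints in at least one bag. Running intersection: for every vertex, the bags containing it form a connected subtree. All three properties hold, so this is a valid tree decomposition of width max|bag| − 1 = 4, and hence tw(G) ≤ 4.

Yes; width 4.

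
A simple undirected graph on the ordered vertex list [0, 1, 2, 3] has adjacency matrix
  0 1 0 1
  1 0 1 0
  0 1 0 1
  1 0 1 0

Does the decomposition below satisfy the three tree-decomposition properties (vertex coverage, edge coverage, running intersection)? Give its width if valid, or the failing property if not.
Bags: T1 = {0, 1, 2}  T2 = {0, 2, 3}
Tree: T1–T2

Yes; width 2.

Every vertex of G appears in some bag (union = {0, 1, 2, 3}); every edge is covered by a bag; and for each vertex v the set of bags containing v is connected in the bag tree. The decomposition is therefore valid. The largest bag has 3 vertices, so the width is 2.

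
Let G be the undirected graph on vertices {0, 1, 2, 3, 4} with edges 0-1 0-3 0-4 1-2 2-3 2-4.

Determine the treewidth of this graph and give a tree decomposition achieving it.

Each bag holds 3 vertices, so the decomposition has width 2, which upper-bounds the treewidth. The edges 2–1–0–3–2 form a cycle, so G is not a tree and its treewidth is at least 2. The upper and lower bounds meet at 2, so that is the treewidth.

Treewidth 2.
Bags: B1 = {0, 1, 2}  B2 = {0, 2, 3}  B3 = {0, 2, 4}
Tree: B1–B2, B2–B3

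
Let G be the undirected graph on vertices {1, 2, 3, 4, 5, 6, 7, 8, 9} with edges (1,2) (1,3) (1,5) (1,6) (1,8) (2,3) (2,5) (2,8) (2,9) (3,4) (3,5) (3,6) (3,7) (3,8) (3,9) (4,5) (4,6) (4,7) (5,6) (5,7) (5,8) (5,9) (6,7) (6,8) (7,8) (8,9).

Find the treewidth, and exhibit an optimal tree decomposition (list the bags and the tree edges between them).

Each bag holds 5 vertices, so the decomposition has width 4, which upper-bounds the treewidth. Conversely, {1, 2, 3, 5, 8} is a clique of size 5, and the vertices of any clique must share a bag in every tree decomposition; so some bag has ≥ 5 vertices and tw(G) ≥ 4. Hence tw(G) = 4 exactly.

Treewidth 4.
One optimal decomposition is:
Bags: B1 = {1, 3, 5, 6, 8}  B2 = {3, 5, 6, 7, 8}  B3 = {1, 2, 3, 5, 8}  B4 = {3, 4, 5, 6, 7}  B5 = {2, 3, 5, 8, 9}
Tree: B1–B2, B1–B3, B2–B4, B3–B5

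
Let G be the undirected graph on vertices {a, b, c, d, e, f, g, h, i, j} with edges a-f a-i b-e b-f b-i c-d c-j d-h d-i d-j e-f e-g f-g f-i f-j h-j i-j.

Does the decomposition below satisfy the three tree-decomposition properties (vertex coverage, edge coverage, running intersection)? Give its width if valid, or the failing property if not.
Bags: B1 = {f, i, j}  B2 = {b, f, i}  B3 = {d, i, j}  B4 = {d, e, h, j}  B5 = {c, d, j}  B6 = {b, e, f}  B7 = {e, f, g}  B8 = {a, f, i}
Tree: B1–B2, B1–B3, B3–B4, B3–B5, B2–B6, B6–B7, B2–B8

A tree decomposition must satisfy three properties: every vertex lies in some bag; for every edge, both endpoints lie together in some bag; and for every vertex, the bags containing it form a connected subtree. Here bags containing vertex e are not connected in the tree, so the decomposition is invalid.

No — bags containing vertex e are not connected in the tree.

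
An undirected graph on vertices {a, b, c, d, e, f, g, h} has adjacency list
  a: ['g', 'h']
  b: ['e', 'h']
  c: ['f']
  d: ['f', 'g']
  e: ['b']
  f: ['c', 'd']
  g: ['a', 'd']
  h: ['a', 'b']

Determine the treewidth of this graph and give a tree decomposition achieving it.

Each bag holds 2 vertices, so the decomposition has width 1, which upper-bounds the treewidth. G has an edge, so its treewidth is at least 1. Combining the bounds, tw(G) = 1.

Treewidth 1.
One such decomposition:
Bags: B1 = {c, f}  B2 = {d, f}  B3 = {d, g}  B4 = {a, g}  B5 = {a, h}  B6 = {b, h}  B7 = {b, e}
Tree: B1–B2, B2–B3, B3–B4, B4–B5, B5–B6, B6–B7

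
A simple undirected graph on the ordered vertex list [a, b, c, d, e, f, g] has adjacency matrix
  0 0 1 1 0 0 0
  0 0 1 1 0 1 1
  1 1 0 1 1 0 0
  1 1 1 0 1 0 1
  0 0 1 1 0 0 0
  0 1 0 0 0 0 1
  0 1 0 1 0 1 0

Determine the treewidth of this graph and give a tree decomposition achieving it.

Each bag holds 3 vertices, so the decomposition has width 2, which upper-bounds the treewidth. Conversely, {b, d, g} is a clique of size 3, and the vertices of any clique must share a bag in every tree decomposition; so some bag has ≥ 3 vertices and tw(G) ≥ 2. Therefore the treewidth is 2.

Treewidth 2.
One such decomposition:
Bags: B1 = {b, c, d}  B2 = {a, c, d}  B3 = {b, d, g}  B4 = {b, f, g}  B5 = {c, d, e}
Tree: B1–B2, B1–B3, B3–B4, B1–B5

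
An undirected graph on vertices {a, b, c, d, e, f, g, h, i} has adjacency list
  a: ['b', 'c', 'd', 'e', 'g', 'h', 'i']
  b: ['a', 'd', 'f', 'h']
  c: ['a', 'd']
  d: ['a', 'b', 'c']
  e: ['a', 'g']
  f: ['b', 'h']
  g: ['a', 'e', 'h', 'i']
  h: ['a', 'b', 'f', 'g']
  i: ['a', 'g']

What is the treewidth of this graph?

2

A width-2 tree decomposition is:
Bags: B1 = {b, f, h}  B2 = {a, b, h}  B3 = {a, g, h}  B4 = {a, b, d}  B5 = {a, g, i}  B6 = {a, c, d}  B7 = {a, e, g}
Tree: B1–B2, B2–B3, B2–B4, B3–B5, B4–B6, B3–B7
The largest bag has 3 vertices, giving width 2; this decomposition certifies tw(G) ≤ 2. For the lower bound, the 3 vertices {a, c, d} are pairwise adjacent, and any tree decomposition puts a clique entirely inside one bag — forcing width ≥ 2. Combining the bounds, tw(G) = 2.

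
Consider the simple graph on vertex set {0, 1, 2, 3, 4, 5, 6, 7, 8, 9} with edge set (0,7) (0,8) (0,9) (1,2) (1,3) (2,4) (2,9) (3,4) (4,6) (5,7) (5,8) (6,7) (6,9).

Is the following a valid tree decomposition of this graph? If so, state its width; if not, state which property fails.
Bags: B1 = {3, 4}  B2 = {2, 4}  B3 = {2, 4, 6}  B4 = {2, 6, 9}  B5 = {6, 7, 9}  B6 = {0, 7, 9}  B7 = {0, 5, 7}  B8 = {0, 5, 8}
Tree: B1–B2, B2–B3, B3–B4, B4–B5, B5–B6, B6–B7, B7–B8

A tree decomposition must satisfy three properties: every vertex lies in some bag; for every edge, both endpoints lie together in some bag; and for every vertex, the bags containing it form a connected subtree. Here vertex 1 appears in no bag, so the decomposition is invalid.

No — vertex 1 appears in no bag.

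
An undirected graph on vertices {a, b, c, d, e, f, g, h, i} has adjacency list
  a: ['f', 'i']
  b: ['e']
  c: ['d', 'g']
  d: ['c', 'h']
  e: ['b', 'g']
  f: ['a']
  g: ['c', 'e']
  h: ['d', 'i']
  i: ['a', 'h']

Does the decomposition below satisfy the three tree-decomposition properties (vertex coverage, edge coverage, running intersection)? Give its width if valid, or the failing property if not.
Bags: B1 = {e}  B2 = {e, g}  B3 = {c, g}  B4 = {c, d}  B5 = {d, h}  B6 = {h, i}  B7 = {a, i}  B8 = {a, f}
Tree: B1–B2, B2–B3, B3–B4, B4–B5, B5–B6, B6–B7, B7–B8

No — vertex b appears in no bag.

A tree decomposition must satisfy three properties: every vertex lies in some bag; for every edge, both endpoints lie together in some bag; and for every vertex, the bags containing it form a connected subtree. Here vertex b appears in no bag, so the decomposition is invalid.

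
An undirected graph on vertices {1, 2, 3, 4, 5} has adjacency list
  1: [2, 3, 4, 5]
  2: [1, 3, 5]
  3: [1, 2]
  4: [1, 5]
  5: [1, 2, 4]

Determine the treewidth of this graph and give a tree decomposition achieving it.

Treewidth 2.
Bags: B1 = {1, 2, 5}  B2 = {1, 4, 5}  B3 = {1, 2, 3}
Tree: B1–B2, B1–B3

Every bag has size at most 3, so the width is 3 − 1 = 2 and tw(G) ≤ 2. For the lower bound, the 3 vertices {1, 2, 3} are pairwise adjacent, and any tree decomposition puts a clique entirely inside one bag — forcing width ≥ 2. Hence tw(G) = 2 exactly.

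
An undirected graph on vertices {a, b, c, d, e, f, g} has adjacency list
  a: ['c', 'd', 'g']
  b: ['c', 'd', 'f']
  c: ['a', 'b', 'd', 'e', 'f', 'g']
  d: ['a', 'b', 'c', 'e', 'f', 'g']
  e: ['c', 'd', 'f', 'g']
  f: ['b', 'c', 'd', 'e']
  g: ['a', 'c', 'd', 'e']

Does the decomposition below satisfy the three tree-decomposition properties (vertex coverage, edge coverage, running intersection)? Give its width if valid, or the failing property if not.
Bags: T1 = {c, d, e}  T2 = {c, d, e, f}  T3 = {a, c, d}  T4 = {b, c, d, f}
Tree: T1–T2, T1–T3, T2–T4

No — vertex g appears in no bag.

A tree decomposition must satisfy three properties: every vertex lies in some bag; for every edge, both endpoints lie together in some bag; and for every vertex, the bags containing it form a connected subtree. Here vertex g appears in no bag, so the decomposition is invalid.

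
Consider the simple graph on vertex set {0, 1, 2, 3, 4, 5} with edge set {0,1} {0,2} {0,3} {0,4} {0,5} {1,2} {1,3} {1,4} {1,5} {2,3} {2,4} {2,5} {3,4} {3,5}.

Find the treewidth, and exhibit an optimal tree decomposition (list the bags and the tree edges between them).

Treewidth 4.
Bags: B1 = {0, 1, 2, 3, 4}  B2 = {0, 1, 2, 3, 5}
Tree: B1–B2

Every bag has size at most 5, so the width is 5 − 1 = 4 and tw(G) ≤ 4. For the lower bound, the 5 vertices {0, 1, 2, 3, 4} are pairwise adjacent, and any tree decomposition puts a clique entirely inside one bag — forcing width ≥ 4. Hence tw(G) = 4 exactly.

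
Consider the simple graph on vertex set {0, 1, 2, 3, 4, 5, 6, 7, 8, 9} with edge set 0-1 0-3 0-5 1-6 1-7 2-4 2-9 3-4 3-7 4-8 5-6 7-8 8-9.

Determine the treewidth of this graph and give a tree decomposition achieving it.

Every bag has size at most 3, so the width is 3 − 1 = 2 and tw(G) ≤ 2. The edges 2–9–8–4–2 form a cycle, so G is not a tree and its treewidth is at least 2. Therefore the treewidth is 2.

Treewidth 2.
One optimal decomposition is:
Bags: B1 = {2, 4, 9}  B2 = {4, 8, 9}  B3 = {3, 4, 8}  B4 = {3, 7, 8}  B5 = {0, 3, 7}  B6 = {0, 1, 7}  B7 = {0, 1, 5}  B8 = {1, 5, 6}
Tree: B1–B2, B2–B3, B3–B4, B4–B5, B5–B6, B6–B7, B7–B8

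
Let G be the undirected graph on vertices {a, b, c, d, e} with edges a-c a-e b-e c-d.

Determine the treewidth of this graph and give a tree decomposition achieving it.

Treewidth 1.
One optimal decomposition is:
Bags: B1 = {c, d}  B2 = {a, c}  B3 = {a, e}  B4 = {b, e}
Tree: B1–B2, B2–B3, B3–B4

Every bag has size at most 2, so the width is 2 − 1 = 1 and tw(G) ≤ 1. Any graph with an edge has treewidth ≥ 1, and G has the edge d–c. The upper and lower bounds meet at 1, so that is the treewidth.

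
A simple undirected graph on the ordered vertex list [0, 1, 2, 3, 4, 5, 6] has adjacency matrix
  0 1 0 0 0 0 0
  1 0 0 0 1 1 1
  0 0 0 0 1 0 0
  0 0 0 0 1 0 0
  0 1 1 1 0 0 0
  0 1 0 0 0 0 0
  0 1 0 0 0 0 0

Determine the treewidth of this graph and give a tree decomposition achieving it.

Treewidth 1.
Bags: B1 = {1, 4}  B2 = {3, 4}  B3 = {0, 1}  B4 = {1, 5}  B5 = {2, 4}  B6 = {1, 6}
Tree: B1–B2, B1–B3, B3–B4, B1–B5, B4–B6

Each bag holds 2 vertices, so the decomposition has width 1, which upper-bounds the treewidth. Any graph with an edge has treewidth ≥ 1, and G has the edge 1–4. Hence tw(G) = 1 exactly.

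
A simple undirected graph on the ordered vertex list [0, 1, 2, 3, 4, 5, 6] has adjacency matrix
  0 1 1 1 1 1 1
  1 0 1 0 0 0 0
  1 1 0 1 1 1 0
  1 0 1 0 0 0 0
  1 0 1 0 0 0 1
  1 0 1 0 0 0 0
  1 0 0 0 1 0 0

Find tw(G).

2

A width-2 tree decomposition is:
Bags: B1 = {0, 2, 4}  B2 = {0, 4, 6}  B3 = {0, 2, 5}  B4 = {0, 2, 3}  B5 = {0, 1, 2}
Tree: B1–B2, B1–B3, B3–B4, B1–B5
Every bag has size at most 3, so the width is 3 − 1 = 2 and tw(G) ≤ 2. On the other hand G contains the 3-clique {0, 1, 2}. A clique must lie in a single bag of any decomposition, so no decomposition can have width below 2. The upper and lower bounds meet at 2, so that is the treewidth.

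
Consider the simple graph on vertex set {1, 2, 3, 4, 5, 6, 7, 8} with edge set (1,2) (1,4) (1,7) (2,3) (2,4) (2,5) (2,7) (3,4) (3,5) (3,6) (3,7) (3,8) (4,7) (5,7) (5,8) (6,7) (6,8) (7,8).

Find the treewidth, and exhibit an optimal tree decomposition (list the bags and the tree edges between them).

Treewidth 3.
One such decomposition:
Bags: B1 = {3, 5, 7, 8}  B2 = {3, 6, 7, 8}  B3 = {2, 3, 5, 7}  B4 = {2, 3, 4, 7}  B5 = {1, 2, 4, 7}
Tree: B1–B2, B1–B3, B3–B4, B4–B5

Every bag has size at most 4, so the width is 4 − 1 = 3 and tw(G) ≤ 3. For the lower bound, the 4 vertices {1, 2, 4, 7} are pairwise adjacent, and any tree decomposition puts a clique entirely inside one bag — forcing width ≥ 3. Hence tw(G) = 3 exactly.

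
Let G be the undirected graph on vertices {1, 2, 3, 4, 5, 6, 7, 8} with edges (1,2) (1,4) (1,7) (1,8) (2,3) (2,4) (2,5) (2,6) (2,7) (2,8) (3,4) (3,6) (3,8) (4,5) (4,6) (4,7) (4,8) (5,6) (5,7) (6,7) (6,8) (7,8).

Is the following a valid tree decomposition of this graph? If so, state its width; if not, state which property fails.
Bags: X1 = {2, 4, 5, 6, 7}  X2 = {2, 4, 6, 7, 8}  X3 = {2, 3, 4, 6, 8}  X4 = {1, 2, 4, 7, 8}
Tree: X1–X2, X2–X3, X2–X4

Every vertex of G appears in some bag (union = {1, 2, 3, 4, 5, 6, 7, 8}); every edge is covered by a bag; and for each vertex v the set of bags containing v is connected in the bag tree. The decomposition is therefore valid. The largest bag has 5 vertices, so the width is 4.

Yes; width 4.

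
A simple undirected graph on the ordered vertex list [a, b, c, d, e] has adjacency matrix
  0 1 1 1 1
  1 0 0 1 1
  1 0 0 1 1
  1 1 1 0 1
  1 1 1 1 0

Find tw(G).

3

A width-3 tree decomposition is:
Bags: B1 = {a, c, d, e}  B2 = {a, b, d, e}
Tree: B1–B2
Each bag holds 4 vertices, so the decomposition has width 3, which upper-bounds the treewidth. On the other hand G contains the 4-clique {a, c, d, e}. A clique must lie in a single bag of any decomposition, so no decomposition can have width below 3. The upper and lower bounds meet at 3, so that is the treewidth.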